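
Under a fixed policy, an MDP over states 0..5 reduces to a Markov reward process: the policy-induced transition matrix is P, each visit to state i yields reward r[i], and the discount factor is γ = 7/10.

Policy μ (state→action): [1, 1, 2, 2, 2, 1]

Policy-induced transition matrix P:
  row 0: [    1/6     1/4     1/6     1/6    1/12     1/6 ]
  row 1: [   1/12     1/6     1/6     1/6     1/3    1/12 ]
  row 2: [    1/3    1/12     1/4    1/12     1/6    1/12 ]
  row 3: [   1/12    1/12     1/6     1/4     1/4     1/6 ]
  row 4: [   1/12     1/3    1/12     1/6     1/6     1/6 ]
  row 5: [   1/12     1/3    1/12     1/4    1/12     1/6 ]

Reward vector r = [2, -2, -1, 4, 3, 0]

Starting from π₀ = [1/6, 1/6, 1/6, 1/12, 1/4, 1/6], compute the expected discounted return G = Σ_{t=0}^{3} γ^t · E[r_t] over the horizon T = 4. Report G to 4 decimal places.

G = 2.3799

t=0: π = [0.1667, 0.1667, 0.1667, 0.0833, 0.2500, 0.1667], E[r] = 0.9167, γ^t·E[r] = 0.916667, running G = 0.916667
t=1: π = [0.1389, 0.2292, 0.1458, 0.1736, 0.1736, 0.1389], E[r] = 0.8889, γ^t·E[r] = 0.622222, running G = 1.538889
t=2: π = [0.1314, 0.2037, 0.1528, 0.1806, 0.1962, 0.1354], E[r] = 1.0133, γ^t·E[r] = 0.496522, running G = 2.035411
t=3: π = [0.1325, 0.2051, 0.1518, 0.1803, 0.1934, 0.1370], E[r] = 1.0043, γ^t·E[r] = 0.344489, running G = 2.379900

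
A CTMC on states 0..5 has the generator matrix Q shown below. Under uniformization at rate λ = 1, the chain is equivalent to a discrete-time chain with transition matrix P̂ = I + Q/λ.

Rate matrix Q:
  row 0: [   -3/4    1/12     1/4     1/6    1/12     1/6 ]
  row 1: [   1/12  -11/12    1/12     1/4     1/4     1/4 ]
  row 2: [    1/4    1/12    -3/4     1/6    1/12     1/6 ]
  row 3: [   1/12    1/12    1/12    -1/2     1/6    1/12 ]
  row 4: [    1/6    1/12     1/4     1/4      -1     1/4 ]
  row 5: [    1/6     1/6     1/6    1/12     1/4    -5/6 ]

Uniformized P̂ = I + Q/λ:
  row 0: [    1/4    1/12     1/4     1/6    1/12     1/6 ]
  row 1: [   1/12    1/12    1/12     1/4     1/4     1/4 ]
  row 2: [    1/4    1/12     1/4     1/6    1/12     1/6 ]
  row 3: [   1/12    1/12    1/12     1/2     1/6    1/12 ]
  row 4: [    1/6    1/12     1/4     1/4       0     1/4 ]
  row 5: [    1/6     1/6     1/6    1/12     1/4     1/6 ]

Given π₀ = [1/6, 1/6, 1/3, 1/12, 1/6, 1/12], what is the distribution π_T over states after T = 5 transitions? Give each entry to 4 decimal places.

π = [0.1659, 0.0971, 0.1773, 0.2579, 0.1370, 0.1648]

t=0: π = [0.1667, 0.1667, 0.3333, 0.0833, 0.1667, 0.0833]
t=1: π = [0.1875, 0.0903, 0.2014, 0.2153, 0.1181, 0.1875]
t=2: π = [0.1736, 0.0990, 0.1834, 0.2402, 0.1377, 0.1661]
t=3: π = [0.1682, 0.0972, 0.1796, 0.2526, 0.1360, 0.1664]
t=4: π = [0.1665, 0.0972, 0.1778, 0.2564, 0.1370, 0.1651]
t=5: π = [0.1659, 0.0971, 0.1773, 0.2579, 0.1370, 0.1648]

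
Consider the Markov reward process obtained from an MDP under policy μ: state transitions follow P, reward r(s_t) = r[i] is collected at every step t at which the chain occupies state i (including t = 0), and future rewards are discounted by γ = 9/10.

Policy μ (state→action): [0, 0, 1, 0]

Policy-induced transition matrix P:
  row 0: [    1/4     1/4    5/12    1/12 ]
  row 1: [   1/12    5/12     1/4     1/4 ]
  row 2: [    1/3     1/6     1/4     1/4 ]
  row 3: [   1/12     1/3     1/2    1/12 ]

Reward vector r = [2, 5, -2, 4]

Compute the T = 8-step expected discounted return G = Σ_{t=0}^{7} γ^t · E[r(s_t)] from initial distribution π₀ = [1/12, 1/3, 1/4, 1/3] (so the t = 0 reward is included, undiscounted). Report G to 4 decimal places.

G = 11.6792

t=0: π = [0.0833, 0.3333, 0.2500, 0.3333], E[r] = 2.6667, γ^t·E[r] = 2.666667, running G = 2.666667
t=1: π = [0.1597, 0.3125, 0.3472, 0.1806], E[r] = 1.9097, γ^t·E[r] = 1.718750, running G = 4.385417
t=2: π = [0.1968, 0.2882, 0.3218, 0.1933], E[r] = 1.9641, γ^t·E[r] = 1.590938, running G = 5.976354
t=3: π = [0.1966, 0.2873, 0.3311, 0.1850], E[r] = 1.9075, γ^t·E[r] = 1.390570, running G = 7.366924
t=4: π = [0.1989, 0.2857, 0.3290, 0.1864], E[r] = 1.9139, γ^t·E[r] = 1.255716, running G = 8.622641
t=5: π = [0.1987, 0.2857, 0.3297, 0.1858], E[r] = 1.9098, γ^t·E[r] = 1.127711, running G = 9.750352
t=6: π = [0.1989, 0.2856, 0.3296, 0.1859], E[r] = 1.9104, γ^t·E[r] = 1.015281, running G = 10.765633
t=7: π = [0.1989, 0.2856, 0.3296, 0.1859], E[r] = 1.9101, γ^t·E[r] = 0.913606, running G = 11.679239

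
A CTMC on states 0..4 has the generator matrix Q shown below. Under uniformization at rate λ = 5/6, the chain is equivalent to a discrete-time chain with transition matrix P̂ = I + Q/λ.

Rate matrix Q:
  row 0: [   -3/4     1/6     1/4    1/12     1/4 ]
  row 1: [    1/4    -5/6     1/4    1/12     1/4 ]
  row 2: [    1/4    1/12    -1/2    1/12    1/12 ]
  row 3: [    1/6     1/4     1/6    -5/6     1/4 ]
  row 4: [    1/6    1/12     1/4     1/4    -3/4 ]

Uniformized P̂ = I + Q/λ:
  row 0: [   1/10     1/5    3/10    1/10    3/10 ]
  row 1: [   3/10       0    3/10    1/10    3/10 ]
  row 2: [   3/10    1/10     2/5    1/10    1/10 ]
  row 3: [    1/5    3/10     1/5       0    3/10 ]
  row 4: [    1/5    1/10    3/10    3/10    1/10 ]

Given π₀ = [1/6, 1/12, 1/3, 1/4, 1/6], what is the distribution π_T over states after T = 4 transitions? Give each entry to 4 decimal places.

π = [0.2232, 0.1341, 0.3192, 0.1266, 0.1969]

t=0: π = [0.1667, 0.0833, 0.3333, 0.2500, 0.1667]
t=1: π = [0.2250, 0.1583, 0.3083, 0.1083, 0.2000]
t=2: π = [0.2242, 0.1283, 0.3200, 0.1292, 0.1983]
t=3: π = [0.2224, 0.1354, 0.3191, 0.1268, 0.1963]
t=4: π = [0.2232, 0.1341, 0.3192, 0.1266, 0.1969]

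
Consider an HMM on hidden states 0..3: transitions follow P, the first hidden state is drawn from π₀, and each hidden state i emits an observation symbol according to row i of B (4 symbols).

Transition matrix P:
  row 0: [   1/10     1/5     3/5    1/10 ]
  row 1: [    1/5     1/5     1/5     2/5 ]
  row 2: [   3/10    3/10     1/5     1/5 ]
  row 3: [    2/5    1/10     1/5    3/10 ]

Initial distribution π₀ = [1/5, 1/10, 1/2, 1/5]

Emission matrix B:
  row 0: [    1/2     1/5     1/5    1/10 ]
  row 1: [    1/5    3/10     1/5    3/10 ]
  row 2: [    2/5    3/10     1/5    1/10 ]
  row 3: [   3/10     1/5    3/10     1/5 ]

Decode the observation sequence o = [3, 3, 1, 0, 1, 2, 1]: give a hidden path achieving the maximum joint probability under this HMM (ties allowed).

path = [2, 1, 3, 0, 2, 0, 2]

t=0: δ = [2.000e-02, 3.000e-02, 5.000e-02, 4.000e-02]  (obs o_0=3)
t=1: δ = [1.600e-03, 4.500e-03, 1.200e-03, 2.400e-03]  ψ = [3, 2, 0, 1]  (obs o_1=3)
t=2: δ = [1.920e-04, 2.700e-04, 2.880e-04, 3.600e-04]  ψ = [3, 1, 0, 1]  (obs o_2=1)
t=3: δ = [7.200e-05, 1.728e-05, 4.608e-05, 3.240e-05]  ψ = [3, 2, 0, 1]  (obs o_3=0)
t=4: δ = [2.765e-06, 4.320e-06, 1.296e-05, 1.944e-06]  ψ = [2, 0, 0, 3]  (obs o_4=1)
t=5: δ = [7.776e-07, 7.776e-07, 5.184e-07, 7.776e-07]  ψ = [2, 2, 2, 2]  (obs o_5=2)
t=6: δ = [6.221e-08, 4.666e-08, 1.400e-07, 6.221e-08]  ψ = [3, 0, 0, 1]  (obs o_6=1)
backtrack: best end state = 2; path = [2, 1, 3, 0, 2, 0, 2]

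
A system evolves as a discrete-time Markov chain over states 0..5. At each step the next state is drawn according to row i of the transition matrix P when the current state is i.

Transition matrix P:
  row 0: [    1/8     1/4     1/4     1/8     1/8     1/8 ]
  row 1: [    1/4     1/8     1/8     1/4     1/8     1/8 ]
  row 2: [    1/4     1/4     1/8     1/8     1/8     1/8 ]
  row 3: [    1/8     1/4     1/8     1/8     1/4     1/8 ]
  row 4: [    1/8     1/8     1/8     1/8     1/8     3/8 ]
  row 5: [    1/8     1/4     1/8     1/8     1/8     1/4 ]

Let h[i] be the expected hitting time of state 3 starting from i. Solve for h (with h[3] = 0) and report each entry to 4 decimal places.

First-step conditioning: h[3] = 0; for i ≠ 3, h[i] = 1 + Σ_k P[i][k]·h[k].
  h[0] = 1 + 1/8·h[0] + 1/4·h[1] + 1/4·h[2] + 1/8·h[4] + 1/8·h[5]
  h[1] = 1 + 1/4·h[0] + 1/8·h[1] + 1/8·h[2] + 1/8·h[4] + 1/8·h[5]
  h[2] = 1 + 1/4·h[0] + 1/4·h[1] + 1/8·h[2] + 1/8·h[4] + 1/8·h[5]
  h[4] = 1 + 1/8·h[0] + 1/8·h[1] + 1/8·h[2] + 1/8·h[4] + 3/8·h[5]
  h[5] = 1 + 1/8·h[0] + 1/4·h[1] + 1/8·h[2] + 1/8·h[4] + 1/4·h[5]
Solving the 5×5 linear system over states ≠ 3 gives exactly h = [192/29, 512/87, 192/29, 0, 584/87, 192/29] (h[3] = 0 is the target).

h = [6.6207, 5.8851, 6.6207, 0.0000, 6.7126, 6.6207]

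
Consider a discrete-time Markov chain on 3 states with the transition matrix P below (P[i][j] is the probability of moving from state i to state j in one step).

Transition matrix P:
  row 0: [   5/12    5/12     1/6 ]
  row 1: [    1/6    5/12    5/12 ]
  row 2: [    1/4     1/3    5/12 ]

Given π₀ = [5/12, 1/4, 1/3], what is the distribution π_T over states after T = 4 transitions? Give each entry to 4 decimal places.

π = [0.2613, 0.3875, 0.3512]

t=0: π = [0.4167, 0.2500, 0.3333]
t=1: π = [0.2986, 0.3889, 0.3125]
t=2: π = [0.2674, 0.3906, 0.3420]
t=3: π = [0.2620, 0.3882, 0.3498]
t=4: π = [0.2613, 0.3875, 0.3512]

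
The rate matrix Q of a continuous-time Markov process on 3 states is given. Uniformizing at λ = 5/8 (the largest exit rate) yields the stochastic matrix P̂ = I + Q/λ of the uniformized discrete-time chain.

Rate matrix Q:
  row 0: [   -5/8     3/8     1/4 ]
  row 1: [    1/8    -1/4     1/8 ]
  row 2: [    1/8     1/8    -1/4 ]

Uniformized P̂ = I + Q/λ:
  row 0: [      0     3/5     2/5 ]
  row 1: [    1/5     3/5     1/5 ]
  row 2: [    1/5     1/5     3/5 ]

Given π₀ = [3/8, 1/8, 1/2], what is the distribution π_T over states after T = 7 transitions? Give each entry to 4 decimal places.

t=0: π = [0.3750, 0.1250, 0.5000]
t=1: π = [0.1250, 0.4000, 0.4750]
t=2: π = [0.1750, 0.4100, 0.4150]
t=3: π = [0.1650, 0.4340, 0.4010]
t=4: π = [0.1670, 0.4396, 0.3934]
t=5: π = [0.1666, 0.4426, 0.3908]
t=6: π = [0.1667, 0.4437, 0.3896]
t=7: π = [0.1667, 0.4442, 0.3892]

π = [0.1667, 0.4442, 0.3892]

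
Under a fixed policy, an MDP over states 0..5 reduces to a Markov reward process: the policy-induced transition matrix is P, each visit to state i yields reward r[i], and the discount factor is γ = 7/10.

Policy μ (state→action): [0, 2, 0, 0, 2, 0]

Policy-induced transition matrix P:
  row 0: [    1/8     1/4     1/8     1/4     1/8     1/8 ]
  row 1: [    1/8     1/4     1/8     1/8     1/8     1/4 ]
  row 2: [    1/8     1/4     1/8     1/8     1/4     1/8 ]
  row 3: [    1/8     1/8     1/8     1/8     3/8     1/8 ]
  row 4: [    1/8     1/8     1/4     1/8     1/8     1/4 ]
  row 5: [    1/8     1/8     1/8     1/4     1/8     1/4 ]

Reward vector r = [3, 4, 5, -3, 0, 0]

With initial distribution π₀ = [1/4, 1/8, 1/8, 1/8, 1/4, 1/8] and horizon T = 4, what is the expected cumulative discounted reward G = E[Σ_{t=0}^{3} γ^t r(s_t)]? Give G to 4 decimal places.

t=0: π = [0.2500, 0.1250, 0.1250, 0.1250, 0.2500, 0.1250], E[r] = 1.5000, γ^t·E[r] = 1.500000, running G = 1.500000
t=1: π = [0.1250, 0.1875, 0.1563, 0.1719, 0.1719, 0.1875], E[r] = 1.3906, γ^t·E[r] = 0.973438, running G = 2.473438
t=2: π = [0.1250, 0.1836, 0.1465, 0.1641, 0.1875, 0.1934], E[r] = 1.3496, γ^t·E[r] = 0.661309, running G = 3.134746
t=3: π = [0.1250, 0.1819, 0.1484, 0.1648, 0.1843, 0.1956], E[r] = 1.3503, γ^t·E[r] = 0.463167, running G = 3.597913

G = 3.5979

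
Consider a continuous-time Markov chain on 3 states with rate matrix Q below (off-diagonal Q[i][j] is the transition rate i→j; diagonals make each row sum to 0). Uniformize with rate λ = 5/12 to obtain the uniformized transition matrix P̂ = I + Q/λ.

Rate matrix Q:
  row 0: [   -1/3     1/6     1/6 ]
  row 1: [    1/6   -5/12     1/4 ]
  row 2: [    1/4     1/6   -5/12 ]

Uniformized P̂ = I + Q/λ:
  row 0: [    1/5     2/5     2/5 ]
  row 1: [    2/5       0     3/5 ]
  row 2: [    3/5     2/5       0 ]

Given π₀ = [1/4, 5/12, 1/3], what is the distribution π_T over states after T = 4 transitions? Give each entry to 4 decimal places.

π = [0.3909, 0.2891, 0.3200]

t=0: π = [0.2500, 0.4167, 0.3333]
t=1: π = [0.4167, 0.2333, 0.3500]
t=2: π = [0.3867, 0.3067, 0.3067]
t=3: π = [0.3840, 0.2773, 0.3387]
t=4: π = [0.3909, 0.2891, 0.3200]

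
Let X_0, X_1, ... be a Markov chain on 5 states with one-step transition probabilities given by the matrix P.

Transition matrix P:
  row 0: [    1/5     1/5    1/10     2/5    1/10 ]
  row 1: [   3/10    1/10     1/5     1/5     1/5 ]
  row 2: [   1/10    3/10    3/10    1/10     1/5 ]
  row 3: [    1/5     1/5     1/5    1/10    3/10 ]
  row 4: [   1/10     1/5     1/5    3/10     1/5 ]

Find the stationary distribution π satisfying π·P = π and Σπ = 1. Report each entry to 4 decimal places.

π = [0.1794, 0.2002, 0.2023, 0.2146, 0.2035]

Balance equations π_j = Σ_i π_i·P[i][j]:
  π_0 = 1/5·π_0 + 3/10·π_1 + 1/10·π_2 + 1/5·π_3 + 1/10·π_4
  π_1 = 1/5·π_0 + 1/10·π_1 + 3/10·π_2 + 1/5·π_3 + 1/5·π_4
  π_2 = 1/10·π_0 + 1/5·π_1 + 3/10·π_2 + 1/5·π_3 + 1/5·π_4
  π_3 = 2/5·π_0 + 1/5·π_1 + 1/10·π_2 + 1/10·π_3 + 3/10·π_4
  normalize: π_0 + π_1 + π_2 + π_3 + π_4 = 1
Solving the linear system gives exactly π = [1901/10594, 2121/10594, 2143/10594, 2273/10594, 1078/5297].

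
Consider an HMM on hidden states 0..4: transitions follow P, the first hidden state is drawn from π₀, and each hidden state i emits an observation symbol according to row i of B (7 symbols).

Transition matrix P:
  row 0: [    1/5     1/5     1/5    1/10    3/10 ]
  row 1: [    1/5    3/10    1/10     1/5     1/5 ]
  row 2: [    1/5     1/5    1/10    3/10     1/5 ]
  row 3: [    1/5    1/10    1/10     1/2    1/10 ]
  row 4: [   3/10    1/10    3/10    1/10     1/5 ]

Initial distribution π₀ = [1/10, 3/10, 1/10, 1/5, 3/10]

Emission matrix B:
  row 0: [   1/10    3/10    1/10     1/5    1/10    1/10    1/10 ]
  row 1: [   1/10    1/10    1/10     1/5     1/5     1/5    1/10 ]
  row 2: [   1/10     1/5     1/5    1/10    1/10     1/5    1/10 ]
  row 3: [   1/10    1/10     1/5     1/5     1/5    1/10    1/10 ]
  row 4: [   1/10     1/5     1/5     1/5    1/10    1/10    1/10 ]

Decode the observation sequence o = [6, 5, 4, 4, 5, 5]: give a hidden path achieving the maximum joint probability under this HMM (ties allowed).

t=0: δ = [1.000e-02, 3.000e-02, 1.000e-02, 2.000e-02, 3.000e-02]  (obs o_0=6)
t=1: δ = [9.000e-04, 1.800e-03, 1.800e-03, 1.000e-03, 6.000e-04]  ψ = [4, 1, 4, 3, 1]  (obs o_1=5)
t=2: δ = [3.600e-05, 1.080e-04, 1.800e-05, 1.080e-04, 3.600e-05]  ψ = [1, 1, 0, 2, 1]  (obs o_2=4)
t=3: δ = [2.160e-06, 6.480e-06, 1.080e-06, 1.080e-05, 2.160e-06]  ψ = [1, 1, 1, 3, 1]  (obs o_3=4)
t=4: δ = [2.160e-07, 3.888e-07, 2.160e-07, 5.400e-07, 1.296e-07]  ψ = [3, 1, 3, 3, 1]  (obs o_4=5)
t=5: δ = [1.080e-08, 2.333e-08, 1.080e-08, 2.700e-08, 7.776e-09]  ψ = [3, 1, 3, 3, 1]  (obs o_5=5)
backtrack: best end state = 3; path = [4, 2, 3, 3, 3, 3]

path = [4, 2, 3, 3, 3, 3]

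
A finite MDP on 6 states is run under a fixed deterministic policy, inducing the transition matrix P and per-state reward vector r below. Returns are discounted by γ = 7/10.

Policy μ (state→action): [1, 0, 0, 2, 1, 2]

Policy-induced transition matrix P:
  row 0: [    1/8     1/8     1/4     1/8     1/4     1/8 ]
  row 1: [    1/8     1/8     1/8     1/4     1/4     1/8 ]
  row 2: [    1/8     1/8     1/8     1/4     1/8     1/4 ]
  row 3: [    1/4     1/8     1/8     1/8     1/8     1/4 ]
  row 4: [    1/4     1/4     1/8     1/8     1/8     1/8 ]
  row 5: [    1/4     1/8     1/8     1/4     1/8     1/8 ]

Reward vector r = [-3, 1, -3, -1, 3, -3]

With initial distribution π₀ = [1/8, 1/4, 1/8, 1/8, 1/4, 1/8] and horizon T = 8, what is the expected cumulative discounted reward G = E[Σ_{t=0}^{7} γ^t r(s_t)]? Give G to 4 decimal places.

G = -2.4374

t=0: π = [0.1250, 0.2500, 0.1250, 0.1250, 0.2500, 0.1250], E[r] = -0.2500, γ^t·E[r] = -0.250000, running G = -0.250000
t=1: π = [0.1875, 0.1563, 0.1406, 0.1875, 0.1719, 0.1563], E[r] = -0.9688, γ^t·E[r] = -0.678125, running G = -0.928125
t=2: π = [0.1895, 0.1465, 0.1484, 0.1816, 0.1680, 0.1660], E[r] = -1.0430, γ^t·E[r] = -0.511055, running G = -1.439180
t=3: π = [0.1895, 0.1460, 0.1487, 0.1826, 0.1670, 0.1663], E[r] = -1.0488, γ^t·E[r] = -0.359748, running G = -1.798928
t=4: π = [0.1895, 0.1459, 0.1487, 0.1826, 0.1669, 0.1664], E[r] = -1.0497, γ^t·E[r] = -0.252029, running G = -2.050957
t=5: π = [0.1895, 0.1459, 0.1487, 0.1826, 0.1669, 0.1664], E[r] = -1.0498, γ^t·E[r] = -0.176436, running G = -2.227392
t=6: π = [0.1895, 0.1459, 0.1487, 0.1826, 0.1669, 0.1664], E[r] = -1.0498, γ^t·E[r] = -0.123505, running G = -2.350897
t=7: π = [0.1895, 0.1459, 0.1487, 0.1826, 0.1669, 0.1664], E[r] = -1.0498, γ^t·E[r] = -0.086454, running G = -2.437351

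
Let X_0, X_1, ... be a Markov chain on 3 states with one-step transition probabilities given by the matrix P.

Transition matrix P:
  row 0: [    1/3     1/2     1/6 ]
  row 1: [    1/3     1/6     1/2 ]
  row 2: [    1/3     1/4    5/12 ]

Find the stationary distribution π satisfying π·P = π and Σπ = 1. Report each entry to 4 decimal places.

π = [0.3333, 0.3077, 0.3590]

Balance equations π_j = Σ_i π_i·P[i][j]:
  π_0 = 1/3·π_0 + 1/3·π_1 + 1/3·π_2
  π_1 = 1/2·π_0 + 1/6·π_1 + 1/4·π_2
  normalize: π_0 + π_1 + π_2 = 1
Solving the linear system gives exactly π = [1/3, 4/13, 14/39].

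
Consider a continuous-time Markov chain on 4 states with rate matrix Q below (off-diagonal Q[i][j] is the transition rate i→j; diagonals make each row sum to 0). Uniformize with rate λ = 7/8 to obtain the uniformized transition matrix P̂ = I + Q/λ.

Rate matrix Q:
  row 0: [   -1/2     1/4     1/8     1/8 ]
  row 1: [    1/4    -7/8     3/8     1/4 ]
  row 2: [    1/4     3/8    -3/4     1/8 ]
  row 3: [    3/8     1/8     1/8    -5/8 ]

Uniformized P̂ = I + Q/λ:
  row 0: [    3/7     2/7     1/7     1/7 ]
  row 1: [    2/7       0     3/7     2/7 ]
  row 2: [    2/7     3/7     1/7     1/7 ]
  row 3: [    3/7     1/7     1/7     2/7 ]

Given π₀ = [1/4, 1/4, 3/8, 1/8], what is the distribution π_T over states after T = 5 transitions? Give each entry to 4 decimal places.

π = [0.3673, 0.2228, 0.2062, 0.2037]

t=0: π = [0.2500, 0.2500, 0.3750, 0.1250]
t=1: π = [0.3393, 0.2500, 0.2143, 0.1964]
t=2: π = [0.3622, 0.2168, 0.2143, 0.2066]
t=3: π = [0.3670, 0.2249, 0.2048, 0.2034]
t=4: π = [0.3672, 0.2217, 0.2071, 0.2040]
t=5: π = [0.3673, 0.2228, 0.2062, 0.2037]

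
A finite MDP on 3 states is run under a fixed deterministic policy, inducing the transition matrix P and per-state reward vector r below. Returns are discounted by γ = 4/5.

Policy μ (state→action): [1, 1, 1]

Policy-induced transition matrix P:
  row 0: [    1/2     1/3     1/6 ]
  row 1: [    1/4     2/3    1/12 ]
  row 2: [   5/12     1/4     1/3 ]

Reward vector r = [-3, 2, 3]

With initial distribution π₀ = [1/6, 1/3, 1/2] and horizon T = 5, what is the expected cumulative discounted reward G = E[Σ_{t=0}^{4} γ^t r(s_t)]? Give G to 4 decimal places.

t=0: π = [0.1667, 0.3333, 0.5000], E[r] = 1.6667, γ^t·E[r] = 1.666667, running G = 1.666667
t=1: π = [0.3750, 0.4028, 0.2222], E[r] = 0.3472, γ^t·E[r] = 0.277778, running G = 1.944444
t=2: π = [0.3808, 0.4491, 0.1701], E[r] = 0.2662, γ^t·E[r] = 0.170370, running G = 2.114815
t=3: π = [0.3736, 0.4688, 0.1576], E[r] = 0.2898, γ^t·E[r] = 0.148395, running G = 2.263210
t=4: π = [0.3697, 0.4765, 0.1539], E[r] = 0.3056, γ^t·E[r] = 0.125169, running G = 2.388379

G = 2.3884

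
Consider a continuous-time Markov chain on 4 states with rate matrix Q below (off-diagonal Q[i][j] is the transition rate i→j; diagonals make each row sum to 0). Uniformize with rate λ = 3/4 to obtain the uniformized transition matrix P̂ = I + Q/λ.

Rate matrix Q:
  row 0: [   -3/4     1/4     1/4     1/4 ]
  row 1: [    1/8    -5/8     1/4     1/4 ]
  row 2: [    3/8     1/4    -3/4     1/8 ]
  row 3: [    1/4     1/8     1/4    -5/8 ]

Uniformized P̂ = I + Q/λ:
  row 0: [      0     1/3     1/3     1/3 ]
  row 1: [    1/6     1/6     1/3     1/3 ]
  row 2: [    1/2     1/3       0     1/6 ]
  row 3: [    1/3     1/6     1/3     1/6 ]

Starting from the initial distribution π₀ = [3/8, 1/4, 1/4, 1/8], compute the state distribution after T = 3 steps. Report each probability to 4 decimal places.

π = [0.2477, 0.2517, 0.2500, 0.2506]

t=0: π = [0.3750, 0.2500, 0.2500, 0.1250]
t=1: π = [0.2083, 0.2708, 0.2500, 0.2708]
t=2: π = [0.2604, 0.2431, 0.2500, 0.2465]
t=3: π = [0.2477, 0.2517, 0.2500, 0.2506]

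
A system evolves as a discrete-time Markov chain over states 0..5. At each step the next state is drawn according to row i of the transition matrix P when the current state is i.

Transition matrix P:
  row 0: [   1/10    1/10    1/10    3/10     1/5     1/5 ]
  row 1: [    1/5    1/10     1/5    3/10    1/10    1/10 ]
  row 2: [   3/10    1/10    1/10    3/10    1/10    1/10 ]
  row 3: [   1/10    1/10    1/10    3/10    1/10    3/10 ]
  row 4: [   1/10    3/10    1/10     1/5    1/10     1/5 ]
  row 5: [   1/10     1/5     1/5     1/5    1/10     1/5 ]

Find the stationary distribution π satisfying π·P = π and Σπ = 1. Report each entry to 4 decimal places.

Balance equations π_j = Σ_i π_i·P[i][j]:
  π_0 = 1/10·π_0 + 1/5·π_1 + 3/10·π_2 + 1/10·π_3 + 1/10·π_4 + 1/10·π_5
  π_1 = 1/10·π_0 + 1/10·π_1 + 1/10·π_2 + 1/10·π_3 + 3/10·π_4 + 1/5·π_5
  π_2 = 1/10·π_0 + 1/5·π_1 + 1/10·π_2 + 1/10·π_3 + 1/10·π_4 + 1/5·π_5
  π_3 = 3/10·π_0 + 3/10·π_1 + 3/10·π_2 + 3/10·π_3 + 1/5·π_4 + 1/5·π_5
  π_4 = 1/5·π_0 + 1/10·π_1 + 1/10·π_2 + 1/10·π_3 + 1/10·π_4 + 1/10·π_5
  normalize: π_0 + π_1 + π_2 + π_3 + π_4 + π_5 = 1
Solving the linear system gives exactly π = [4032/28573, 8157/57146, 15337/114292, 30707/114292, 6521/57146, 5691/28573].

π = [0.1411, 0.1427, 0.1342, 0.2687, 0.1141, 0.1992]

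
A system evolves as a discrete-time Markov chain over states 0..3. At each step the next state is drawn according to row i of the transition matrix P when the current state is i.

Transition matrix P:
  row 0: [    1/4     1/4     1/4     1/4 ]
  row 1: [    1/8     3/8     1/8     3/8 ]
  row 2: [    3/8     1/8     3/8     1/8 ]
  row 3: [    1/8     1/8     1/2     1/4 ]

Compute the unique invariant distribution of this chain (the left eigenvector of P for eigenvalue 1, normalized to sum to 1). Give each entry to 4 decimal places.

Balance equations π_j = Σ_i π_i·P[i][j]:
  π_0 = 1/4·π_0 + 1/8·π_1 + 3/8·π_2 + 1/8·π_3
  π_1 = 1/4·π_0 + 3/8·π_1 + 1/8·π_2 + 1/8·π_3
  π_2 = 1/4·π_0 + 1/8·π_1 + 3/8·π_2 + 1/2·π_3
  normalize: π_0 + π_1 + π_2 + π_3 = 1
Solving the linear system gives exactly π = [4/17, 7/34, 11/34, 4/17].

π = [0.2353, 0.2059, 0.3235, 0.2353]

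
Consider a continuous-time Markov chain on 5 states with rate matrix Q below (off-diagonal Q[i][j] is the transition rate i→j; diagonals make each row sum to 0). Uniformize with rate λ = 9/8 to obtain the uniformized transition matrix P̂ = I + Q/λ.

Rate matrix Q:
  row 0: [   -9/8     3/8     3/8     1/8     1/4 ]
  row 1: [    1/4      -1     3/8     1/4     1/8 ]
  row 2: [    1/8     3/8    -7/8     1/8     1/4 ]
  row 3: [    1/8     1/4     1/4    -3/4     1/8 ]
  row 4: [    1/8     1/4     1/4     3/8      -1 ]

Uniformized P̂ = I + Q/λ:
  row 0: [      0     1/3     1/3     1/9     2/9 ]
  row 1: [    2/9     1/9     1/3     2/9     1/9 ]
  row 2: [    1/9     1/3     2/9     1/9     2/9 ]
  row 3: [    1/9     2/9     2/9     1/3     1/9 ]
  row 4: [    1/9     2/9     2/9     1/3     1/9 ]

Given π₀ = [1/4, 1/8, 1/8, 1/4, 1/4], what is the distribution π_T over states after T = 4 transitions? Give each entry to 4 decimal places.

t=0: π = [0.2500, 0.1250, 0.1250, 0.2500, 0.2500]
t=1: π = [0.0972, 0.2500, 0.2639, 0.2361, 0.1528]
t=2: π = [0.1281, 0.2346, 0.2608, 0.2253, 0.1512]
t=3: π = [0.1229, 0.2394, 0.2625, 0.2209, 0.1543]
t=4: π = [0.1240, 0.2385, 0.2625, 0.2211, 0.1539]

π = [0.1240, 0.2385, 0.2625, 0.2211, 0.1539]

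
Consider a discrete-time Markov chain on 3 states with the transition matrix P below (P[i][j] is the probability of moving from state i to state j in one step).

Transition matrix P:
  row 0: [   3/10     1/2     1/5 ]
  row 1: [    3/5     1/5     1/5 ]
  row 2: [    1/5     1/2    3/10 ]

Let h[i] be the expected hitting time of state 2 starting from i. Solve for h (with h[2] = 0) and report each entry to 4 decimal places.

h = [5.0000, 5.0000, 0.0000]

First-step conditioning: h[2] = 0; for i ≠ 2, h[i] = 1 + Σ_k P[i][k]·h[k].
  h[0] = 1 + 3/10·h[0] + 1/2·h[1]
  h[1] = 1 + 3/5·h[0] + 1/5·h[1]
Solving the 2×2 linear system over states ≠ 2 gives exactly h = [5, 5, 0] (h[2] = 0 is the target).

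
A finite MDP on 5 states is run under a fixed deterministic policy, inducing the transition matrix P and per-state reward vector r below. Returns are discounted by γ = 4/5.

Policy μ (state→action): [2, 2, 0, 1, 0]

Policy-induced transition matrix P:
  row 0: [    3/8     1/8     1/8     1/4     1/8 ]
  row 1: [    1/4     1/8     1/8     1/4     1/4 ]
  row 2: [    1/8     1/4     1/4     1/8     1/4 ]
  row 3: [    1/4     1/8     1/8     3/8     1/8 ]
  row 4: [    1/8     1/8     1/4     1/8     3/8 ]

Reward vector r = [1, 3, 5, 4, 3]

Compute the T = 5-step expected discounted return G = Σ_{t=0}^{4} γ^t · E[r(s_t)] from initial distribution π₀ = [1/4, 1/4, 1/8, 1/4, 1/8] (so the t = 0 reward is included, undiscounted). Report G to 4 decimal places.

G = 10.3075

t=0: π = [0.2500, 0.2500, 0.1250, 0.2500, 0.1250], E[r] = 3.0000, γ^t·E[r] = 3.000000, running G = 3.000000
t=1: π = [0.2500, 0.1406, 0.1563, 0.2500, 0.2031], E[r] = 3.0625, γ^t·E[r] = 2.450000, running G = 5.450000
t=2: π = [0.2363, 0.1445, 0.1699, 0.2363, 0.2129], E[r] = 3.1035, γ^t·E[r] = 1.986250, running G = 7.436250
t=3: π = [0.2317, 0.1462, 0.1729, 0.2317, 0.2175], E[r] = 3.1140, γ^t·E[r] = 1.594375, running G = 9.030625
t=4: π = [0.2302, 0.1466, 0.1738, 0.2302, 0.2193], E[r] = 3.1174, γ^t·E[r] = 1.276900, running G = 10.307525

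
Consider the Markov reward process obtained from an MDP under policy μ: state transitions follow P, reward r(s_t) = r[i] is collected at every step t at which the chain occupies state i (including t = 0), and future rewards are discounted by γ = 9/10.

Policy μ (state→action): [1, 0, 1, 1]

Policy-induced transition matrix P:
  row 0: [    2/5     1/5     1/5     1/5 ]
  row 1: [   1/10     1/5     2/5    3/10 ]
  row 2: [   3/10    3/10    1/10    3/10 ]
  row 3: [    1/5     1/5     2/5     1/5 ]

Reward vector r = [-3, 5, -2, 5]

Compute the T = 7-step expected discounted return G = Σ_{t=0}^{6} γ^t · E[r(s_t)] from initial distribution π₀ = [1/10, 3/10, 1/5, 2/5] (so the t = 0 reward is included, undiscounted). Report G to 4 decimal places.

G = 7.4089

t=0: π = [0.1000, 0.3000, 0.2000, 0.4000], E[r] = 2.8000, γ^t·E[r] = 2.800000, running G = 2.800000
t=1: π = [0.2100, 0.2200, 0.3200, 0.2500], E[r] = 1.0800, γ^t·E[r] = 0.972000, running G = 3.772000
t=2: π = [0.2520, 0.2320, 0.2620, 0.2540], E[r] = 1.1500, γ^t·E[r] = 0.931500, running G = 4.703500
t=3: π = [0.2534, 0.2262, 0.2710, 0.2494], E[r] = 1.0758, γ^t·E[r] = 0.784258, running G = 5.487758
t=4: π = [0.2552, 0.2271, 0.2680, 0.2497], E[r] = 1.0826, γ^t·E[r] = 0.710281, running G = 6.198039
t=5: π = [0.2551, 0.2268, 0.2686, 0.2495], E[r] = 1.0791, γ^t·E[r] = 0.637182, running G = 6.835221
t=6: π = [0.2552, 0.2269, 0.2684, 0.2495], E[r] = 1.0795, γ^t·E[r] = 0.573716, running G = 7.408937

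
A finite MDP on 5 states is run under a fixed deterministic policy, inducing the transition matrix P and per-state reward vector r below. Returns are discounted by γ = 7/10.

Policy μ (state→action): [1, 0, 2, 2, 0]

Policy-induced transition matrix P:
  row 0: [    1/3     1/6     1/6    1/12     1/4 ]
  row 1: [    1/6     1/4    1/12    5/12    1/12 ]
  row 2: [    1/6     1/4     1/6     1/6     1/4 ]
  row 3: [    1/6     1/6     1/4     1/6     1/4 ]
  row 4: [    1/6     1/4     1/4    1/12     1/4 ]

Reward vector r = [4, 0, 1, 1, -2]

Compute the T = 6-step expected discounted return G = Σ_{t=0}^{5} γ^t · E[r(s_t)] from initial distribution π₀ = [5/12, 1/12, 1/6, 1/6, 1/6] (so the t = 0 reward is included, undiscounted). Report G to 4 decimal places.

G = 3.1512

t=0: π = [0.4167, 0.0833, 0.1667, 0.1667, 0.1667], E[r] = 1.6667, γ^t·E[r] = 1.666667, running G = 1.666667
t=1: π = [0.2361, 0.2014, 0.1875, 0.1389, 0.2361], E[r] = 0.7986, γ^t·E[r] = 0.559028, running G = 2.225694
t=2: π = [0.2060, 0.2188, 0.1811, 0.1777, 0.2164], E[r] = 0.7500, γ^t·E[r] = 0.367500, running G = 2.593194
t=3: π = [0.2010, 0.2180, 0.1813, 0.1861, 0.2135], E[r] = 0.7444, γ^t·E[r] = 0.255315, running G = 2.848509
t=4: π = [0.2002, 0.2177, 0.1818, 0.1866, 0.2137], E[r] = 0.7418, γ^t·E[r] = 0.178101, running G = 3.026610
t=5: π = [0.2000, 0.2178, 0.1819, 0.1866, 0.2137], E[r] = 0.7412, γ^t·E[r] = 0.124571, running G = 3.151181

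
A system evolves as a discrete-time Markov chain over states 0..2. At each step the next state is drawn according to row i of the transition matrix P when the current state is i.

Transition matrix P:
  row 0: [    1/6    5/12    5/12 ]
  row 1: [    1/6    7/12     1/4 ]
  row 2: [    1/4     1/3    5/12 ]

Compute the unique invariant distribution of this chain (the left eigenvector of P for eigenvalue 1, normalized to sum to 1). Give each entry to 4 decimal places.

π = [0.1949, 0.4661, 0.3390]

Balance equations π_j = Σ_i π_i·P[i][j]:
  π_0 = 1/6·π_0 + 1/6·π_1 + 1/4·π_2
  π_1 = 5/12·π_0 + 7/12·π_1 + 1/3·π_2
  normalize: π_0 + π_1 + π_2 = 1
Solving the linear system gives exactly π = [23/118, 55/118, 20/59].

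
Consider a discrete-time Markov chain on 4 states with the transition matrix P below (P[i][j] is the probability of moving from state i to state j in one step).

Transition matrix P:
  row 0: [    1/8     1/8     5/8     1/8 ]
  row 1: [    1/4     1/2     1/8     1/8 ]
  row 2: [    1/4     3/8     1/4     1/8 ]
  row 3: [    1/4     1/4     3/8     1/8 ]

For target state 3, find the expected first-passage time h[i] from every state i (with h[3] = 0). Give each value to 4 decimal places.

First-step conditioning: h[3] = 0; for i ≠ 3, h[i] = 1 + Σ_k P[i][k]·h[k].
  h[0] = 1 + 1/8·h[0] + 1/8·h[1] + 5/8·h[2]
  h[1] = 1 + 1/4·h[0] + 1/2·h[1] + 1/8·h[2]
  h[2] = 1 + 1/4·h[0] + 3/8·h[1] + 1/4·h[2]
Solving the 3×3 linear system over states ≠ 3 gives exactly h = [8, 8, 8, 0] (h[3] = 0 is the target).

h = [8.0000, 8.0000, 8.0000, 0.0000]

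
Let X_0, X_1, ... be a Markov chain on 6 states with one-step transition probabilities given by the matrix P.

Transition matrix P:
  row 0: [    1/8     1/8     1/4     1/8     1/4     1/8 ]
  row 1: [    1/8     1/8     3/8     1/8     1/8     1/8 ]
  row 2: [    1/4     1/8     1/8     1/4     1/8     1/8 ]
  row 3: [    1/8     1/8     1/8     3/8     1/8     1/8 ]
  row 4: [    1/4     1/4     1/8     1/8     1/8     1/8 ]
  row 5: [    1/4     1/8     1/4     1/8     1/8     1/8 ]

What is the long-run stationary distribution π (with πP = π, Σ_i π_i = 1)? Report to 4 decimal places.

π = [0.1841, 0.1435, 0.1995, 0.1999, 0.1480, 0.1250]

Balance equations π_j = Σ_i π_i·P[i][j]:
  π_0 = 1/8·π_0 + 1/8·π_1 + 1/4·π_2 + 1/8·π_3 + 1/4·π_4 + 1/4·π_5
  π_1 = 1/8·π_0 + 1/8·π_1 + 1/8·π_2 + 1/8·π_3 + 1/4·π_4 + 1/8·π_5
  π_2 = 1/4·π_0 + 3/8·π_1 + 1/8·π_2 + 1/8·π_3 + 1/8·π_4 + 1/4·π_5
  π_3 = 1/8·π_0 + 1/8·π_1 + 1/4·π_2 + 3/8·π_3 + 1/8·π_4 + 1/8·π_5
  π_4 = 1/4·π_0 + 1/8·π_1 + 1/8·π_2 + 1/8·π_3 + 1/8·π_4 + 1/8·π_5
  normalize: π_0 + π_1 + π_2 + π_3 + π_4 + π_5 = 1
Solving the linear system gives exactly π = [365/1983, 4553/31728, 1055/5288, 6343/31728, 587/3966, 1/8].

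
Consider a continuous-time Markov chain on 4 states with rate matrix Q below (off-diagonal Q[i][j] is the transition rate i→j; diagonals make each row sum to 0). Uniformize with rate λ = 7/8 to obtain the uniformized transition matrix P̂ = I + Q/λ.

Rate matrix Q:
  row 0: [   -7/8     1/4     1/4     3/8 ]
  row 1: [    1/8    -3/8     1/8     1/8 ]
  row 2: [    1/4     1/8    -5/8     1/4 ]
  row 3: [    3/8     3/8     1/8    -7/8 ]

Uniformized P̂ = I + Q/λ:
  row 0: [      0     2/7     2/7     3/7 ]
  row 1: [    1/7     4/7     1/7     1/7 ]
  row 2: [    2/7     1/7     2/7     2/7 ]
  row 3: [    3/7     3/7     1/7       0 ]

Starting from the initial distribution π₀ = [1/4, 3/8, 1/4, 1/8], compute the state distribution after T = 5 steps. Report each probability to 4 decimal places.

π = [0.1991, 0.3997, 0.2003, 0.2009]

t=0: π = [0.2500, 0.3750, 0.2500, 0.1250]
t=1: π = [0.1786, 0.3750, 0.2143, 0.2321]
t=2: π = [0.2143, 0.3954, 0.1990, 0.1913]
t=3: π = [0.1953, 0.3976, 0.2019, 0.2052]
t=4: π = [0.2024, 0.3998, 0.1996, 0.1982]
t=5: π = [0.1991, 0.3997, 0.2003, 0.2009]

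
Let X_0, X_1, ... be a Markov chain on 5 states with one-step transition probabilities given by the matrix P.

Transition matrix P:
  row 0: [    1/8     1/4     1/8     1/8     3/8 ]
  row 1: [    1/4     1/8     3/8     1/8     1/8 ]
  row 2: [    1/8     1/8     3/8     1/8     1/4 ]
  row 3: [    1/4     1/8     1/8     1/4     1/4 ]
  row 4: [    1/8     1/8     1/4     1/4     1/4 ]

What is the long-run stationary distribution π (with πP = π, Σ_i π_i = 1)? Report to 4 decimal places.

Balance equations π_j = Σ_i π_i·P[i][j]:
  π_0 = 1/8·π_0 + 1/4·π_1 + 1/8·π_2 + 1/4·π_3 + 1/8·π_4
  π_1 = 1/4·π_0 + 1/8·π_1 + 1/8·π_2 + 1/8·π_3 + 1/8·π_4
  π_2 = 1/8·π_0 + 3/8·π_1 + 3/8·π_2 + 1/8·π_3 + 1/4·π_4
  π_3 = 1/8·π_0 + 1/8·π_1 + 1/8·π_2 + 1/4·π_3 + 1/4·π_4
  normalize: π_0 + π_1 + π_2 + π_3 + π_4 = 1
Solving the linear system gives exactly π = [583/3521, 513/3521, 906/3521, 90/503, 127/503].

π = [0.1656, 0.1457, 0.2573, 0.1789, 0.2525]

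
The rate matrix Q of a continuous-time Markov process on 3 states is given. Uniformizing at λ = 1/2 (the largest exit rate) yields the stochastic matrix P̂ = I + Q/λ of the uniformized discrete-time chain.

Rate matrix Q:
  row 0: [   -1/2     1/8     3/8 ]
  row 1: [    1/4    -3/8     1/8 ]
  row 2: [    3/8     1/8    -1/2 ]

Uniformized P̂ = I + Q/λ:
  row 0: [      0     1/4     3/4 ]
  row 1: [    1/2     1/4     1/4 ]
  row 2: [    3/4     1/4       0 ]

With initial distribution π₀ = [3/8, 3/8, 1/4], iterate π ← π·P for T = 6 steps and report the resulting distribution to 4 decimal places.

π = [0.3971, 0.2500, 0.3529]

t=0: π = [0.3750, 0.3750, 0.2500]
t=1: π = [0.3750, 0.2500, 0.3750]
t=2: π = [0.4063, 0.2500, 0.3438]
t=3: π = [0.3828, 0.2500, 0.3672]
t=4: π = [0.4004, 0.2500, 0.3496]
t=5: π = [0.3872, 0.2500, 0.3628]
t=6: π = [0.3971, 0.2500, 0.3529]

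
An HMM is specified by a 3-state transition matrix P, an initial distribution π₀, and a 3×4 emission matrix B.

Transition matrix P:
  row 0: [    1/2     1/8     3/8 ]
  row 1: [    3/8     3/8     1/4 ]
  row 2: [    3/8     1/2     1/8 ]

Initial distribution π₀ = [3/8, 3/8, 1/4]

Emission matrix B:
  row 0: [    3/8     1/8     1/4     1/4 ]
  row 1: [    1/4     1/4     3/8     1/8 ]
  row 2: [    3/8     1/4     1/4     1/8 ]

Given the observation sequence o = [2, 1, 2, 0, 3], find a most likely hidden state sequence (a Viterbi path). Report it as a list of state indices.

t=0: δ = [9.375e-02, 1.406e-01, 6.250e-02]  (obs o_0=2)
t=1: δ = [6.592e-03, 1.318e-02, 8.789e-03]  ψ = [1, 1, 0]  (obs o_1=1)
t=2: δ = [1.236e-03, 1.854e-03, 8.240e-04]  ψ = [1, 1, 1]  (obs o_2=2)
t=3: δ = [2.607e-04, 1.738e-04, 1.738e-04]  ψ = [1, 1, 0]  (obs o_3=0)
t=4: δ = [3.259e-05, 1.086e-05, 1.222e-05]  ψ = [0, 2, 0]  (obs o_4=3)
backtrack: best end state = 0; path = [1, 1, 1, 0, 0]

path = [1, 1, 1, 0, 0]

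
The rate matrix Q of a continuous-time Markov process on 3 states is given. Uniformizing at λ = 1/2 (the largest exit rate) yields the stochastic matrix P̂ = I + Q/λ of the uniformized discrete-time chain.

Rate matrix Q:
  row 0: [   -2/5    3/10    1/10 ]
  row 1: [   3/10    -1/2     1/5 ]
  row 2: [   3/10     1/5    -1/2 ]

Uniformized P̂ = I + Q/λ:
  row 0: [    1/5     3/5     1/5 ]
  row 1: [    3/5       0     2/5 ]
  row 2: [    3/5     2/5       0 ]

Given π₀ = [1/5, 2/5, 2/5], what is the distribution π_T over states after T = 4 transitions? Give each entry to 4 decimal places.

π = [0.4227, 0.3600, 0.2173]

t=0: π = [0.2000, 0.4000, 0.4000]
t=1: π = [0.5200, 0.2800, 0.2000]
t=2: π = [0.3920, 0.3920, 0.2160]
t=3: π = [0.4432, 0.3216, 0.2352]
t=4: π = [0.4227, 0.3600, 0.2173]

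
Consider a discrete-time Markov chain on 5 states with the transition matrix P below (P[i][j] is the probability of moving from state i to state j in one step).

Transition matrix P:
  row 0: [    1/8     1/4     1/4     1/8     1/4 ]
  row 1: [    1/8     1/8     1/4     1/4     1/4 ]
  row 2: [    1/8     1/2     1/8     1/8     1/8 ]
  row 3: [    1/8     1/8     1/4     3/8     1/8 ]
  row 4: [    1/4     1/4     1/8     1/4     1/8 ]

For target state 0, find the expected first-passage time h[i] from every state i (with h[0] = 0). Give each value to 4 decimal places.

h = [0.0000, 6.8311, 6.9041, 6.9406, 6.0639]

First-step conditioning: h[0] = 0; for i ≠ 0, h[i] = 1 + Σ_k P[i][k]·h[k].
  h[1] = 1 + 1/8·h[1] + 1/4·h[2] + 1/4·h[3] + 1/4·h[4]
  h[2] = 1 + 1/2·h[1] + 1/8·h[2] + 1/8·h[3] + 1/8·h[4]
  h[3] = 1 + 1/8·h[1] + 1/4·h[2] + 3/8·h[3] + 1/8·h[4]
  h[4] = 1 + 1/4·h[1] + 1/8·h[2] + 1/4·h[3] + 1/8·h[4]
Solving the 4×4 linear system over states ≠ 0 gives exactly h = [0, 1496/219, 504/73, 1520/219, 1328/219] (h[0] = 0 is the target).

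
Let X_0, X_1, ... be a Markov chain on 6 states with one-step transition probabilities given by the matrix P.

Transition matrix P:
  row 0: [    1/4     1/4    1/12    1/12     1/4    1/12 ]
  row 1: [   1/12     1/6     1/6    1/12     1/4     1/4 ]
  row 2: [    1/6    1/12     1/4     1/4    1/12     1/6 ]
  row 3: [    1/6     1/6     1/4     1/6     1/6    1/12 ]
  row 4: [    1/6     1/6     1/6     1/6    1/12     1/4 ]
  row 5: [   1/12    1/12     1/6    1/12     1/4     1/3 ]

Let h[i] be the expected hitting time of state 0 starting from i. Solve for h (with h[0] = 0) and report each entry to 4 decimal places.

First-step conditioning: h[0] = 0; for i ≠ 0, h[i] = 1 + Σ_k P[i][k]·h[k].
  h[1] = 1 + 1/6·h[1] + 1/6·h[2] + 1/12·h[3] + 1/4·h[4] + 1/4·h[5]
  h[2] = 1 + 1/12·h[1] + 1/4·h[2] + 1/4·h[3] + 1/12·h[4] + 1/6·h[5]
  h[3] = 1 + 1/6·h[1] + 1/4·h[2] + 1/6·h[3] + 1/6·h[4] + 1/12·h[5]
  h[4] = 1 + 1/6·h[1] + 1/6·h[2] + 1/6·h[3] + 1/12·h[4] + 1/4·h[5]
  h[5] = 1 + 1/12·h[1] + 1/6·h[2] + 1/12·h[3] + 1/4·h[4] + 1/3·h[5]
Solving the 5×5 linear system over states ≠ 0 gives exactly h = [0, 6716/847, 6088/847, 6096/847, 6192/847, 6716/847] (h[0] = 0 is the target).

h = [0.0000, 7.9292, 7.1877, 7.1972, 7.3105, 7.9292]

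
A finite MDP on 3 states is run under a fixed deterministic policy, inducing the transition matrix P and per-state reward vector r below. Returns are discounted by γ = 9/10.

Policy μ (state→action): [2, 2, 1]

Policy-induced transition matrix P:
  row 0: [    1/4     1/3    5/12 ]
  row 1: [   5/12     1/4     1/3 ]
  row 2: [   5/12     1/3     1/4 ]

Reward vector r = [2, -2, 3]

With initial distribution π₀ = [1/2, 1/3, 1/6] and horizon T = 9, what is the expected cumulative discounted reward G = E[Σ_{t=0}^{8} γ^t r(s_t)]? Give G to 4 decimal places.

G = 6.5218

t=0: π = [0.5000, 0.3333, 0.1667], E[r] = 0.8333, γ^t·E[r] = 0.833333, running G = 0.833333
t=1: π = [0.3333, 0.3056, 0.3611], E[r] = 1.1389, γ^t·E[r] = 1.025000, running G = 1.858333
t=2: π = [0.3611, 0.3079, 0.3310], E[r] = 1.0995, γ^t·E[r] = 0.890625, running G = 2.748958
t=3: π = [0.3565, 0.3077, 0.3358], E[r] = 1.1051, γ^t·E[r] = 0.805641, running G = 3.554599
t=4: π = [0.3573, 0.3077, 0.3351], E[r] = 1.1043, γ^t·E[r] = 0.724518, running G = 4.279117
t=5: π = [0.3571, 0.3077, 0.3352], E[r] = 1.1044, γ^t·E[r] = 0.652146, running G = 4.931262
t=6: π = [0.3571, 0.3077, 0.3352], E[r] = 1.1044, γ^t·E[r] = 0.586919, running G = 5.518182
t=7: π = [0.3571, 0.3077, 0.3352], E[r] = 1.1044, γ^t·E[r] = 0.528229, running G = 6.046411
t=8: π = [0.3571, 0.3077, 0.3352], E[r] = 1.1044, γ^t·E[r] = 0.475406, running G = 6.521817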